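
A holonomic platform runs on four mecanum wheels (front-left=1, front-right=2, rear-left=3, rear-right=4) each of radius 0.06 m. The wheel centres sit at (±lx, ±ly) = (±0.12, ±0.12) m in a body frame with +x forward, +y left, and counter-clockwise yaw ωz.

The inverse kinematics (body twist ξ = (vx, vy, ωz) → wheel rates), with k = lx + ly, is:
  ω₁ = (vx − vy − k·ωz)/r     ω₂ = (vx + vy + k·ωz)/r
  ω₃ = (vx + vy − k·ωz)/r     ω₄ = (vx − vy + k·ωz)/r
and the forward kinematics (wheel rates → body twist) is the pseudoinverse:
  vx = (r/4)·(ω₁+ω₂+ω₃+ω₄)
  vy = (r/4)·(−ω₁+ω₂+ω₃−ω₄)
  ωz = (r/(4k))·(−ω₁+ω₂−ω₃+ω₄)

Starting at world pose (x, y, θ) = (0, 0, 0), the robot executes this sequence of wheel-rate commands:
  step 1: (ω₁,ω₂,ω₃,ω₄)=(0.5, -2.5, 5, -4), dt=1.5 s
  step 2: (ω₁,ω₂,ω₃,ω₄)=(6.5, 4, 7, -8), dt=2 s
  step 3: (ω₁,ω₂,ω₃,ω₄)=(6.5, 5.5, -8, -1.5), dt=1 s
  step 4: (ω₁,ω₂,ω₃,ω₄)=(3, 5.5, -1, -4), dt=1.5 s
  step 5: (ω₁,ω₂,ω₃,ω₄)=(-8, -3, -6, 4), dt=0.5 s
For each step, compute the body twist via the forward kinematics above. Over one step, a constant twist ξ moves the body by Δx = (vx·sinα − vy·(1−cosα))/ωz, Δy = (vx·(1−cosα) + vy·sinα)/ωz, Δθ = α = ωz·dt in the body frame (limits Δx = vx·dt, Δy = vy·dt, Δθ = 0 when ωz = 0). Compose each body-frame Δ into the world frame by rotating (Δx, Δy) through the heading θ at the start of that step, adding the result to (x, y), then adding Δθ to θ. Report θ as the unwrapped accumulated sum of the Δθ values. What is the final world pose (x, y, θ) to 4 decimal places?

(0.1338, -0.2021, -2.5469)

step 1: ξ=(vx,vy,ωz)=(-0.0150, 0.0900, -0.7500), dt=1.5 → body Δ=(0.0502, 0.1196, -1.1250) → world pose (0.0502, 0.1196, -1.1250)
step 2: ξ=(vx,vy,ωz)=(0.1425, 0.1875, -1.0938), dt=2.0 → body Δ=(0.3769, -0.0658, -2.1875) → world pose (0.1533, -0.2487, -3.3125)
step 3: ξ=(vx,vy,ωz)=(0.0375, -0.1125, 0.3438), dt=1.0 → body Δ=(0.0559, -0.1039, 0.3438) → world pose (0.1159, -0.1368, -2.9688)
step 4: ξ=(vx,vy,ωz)=(0.0525, 0.0825, -0.0312), dt=1.5 → body Δ=(0.0816, 0.1219, -0.0469) → world pose (0.0565, -0.2709, -3.0156)
step 5: ξ=(vx,vy,ωz)=(-0.1950, -0.0750, 0.9375), dt=0.5 → body Δ=(-0.0853, -0.0586, 0.4688) → world pose (0.1338, -0.2021, -2.5469)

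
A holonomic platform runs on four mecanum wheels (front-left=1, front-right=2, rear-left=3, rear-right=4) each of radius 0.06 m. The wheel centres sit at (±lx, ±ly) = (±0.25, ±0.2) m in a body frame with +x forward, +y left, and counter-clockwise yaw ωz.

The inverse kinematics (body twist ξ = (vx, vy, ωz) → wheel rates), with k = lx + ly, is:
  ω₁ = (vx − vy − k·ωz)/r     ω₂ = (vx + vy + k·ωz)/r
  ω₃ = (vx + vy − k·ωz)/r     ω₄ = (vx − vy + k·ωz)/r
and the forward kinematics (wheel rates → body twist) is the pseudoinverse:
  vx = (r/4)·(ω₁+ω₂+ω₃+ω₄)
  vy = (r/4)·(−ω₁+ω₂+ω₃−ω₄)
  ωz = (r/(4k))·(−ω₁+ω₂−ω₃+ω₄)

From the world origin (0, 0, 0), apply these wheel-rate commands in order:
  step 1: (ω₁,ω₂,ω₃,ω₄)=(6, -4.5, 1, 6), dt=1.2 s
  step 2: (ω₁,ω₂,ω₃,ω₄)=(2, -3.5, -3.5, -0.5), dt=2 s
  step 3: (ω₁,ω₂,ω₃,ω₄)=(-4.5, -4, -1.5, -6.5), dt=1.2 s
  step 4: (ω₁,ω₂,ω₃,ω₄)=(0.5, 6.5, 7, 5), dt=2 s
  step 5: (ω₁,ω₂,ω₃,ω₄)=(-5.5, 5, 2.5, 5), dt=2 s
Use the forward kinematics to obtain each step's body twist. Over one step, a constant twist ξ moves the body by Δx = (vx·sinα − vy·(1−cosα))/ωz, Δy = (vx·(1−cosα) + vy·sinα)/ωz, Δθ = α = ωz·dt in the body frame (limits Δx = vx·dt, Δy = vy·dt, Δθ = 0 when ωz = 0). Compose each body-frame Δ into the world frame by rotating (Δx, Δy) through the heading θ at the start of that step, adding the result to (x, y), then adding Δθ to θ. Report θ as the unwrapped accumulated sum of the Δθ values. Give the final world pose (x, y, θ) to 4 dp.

step 1: ξ=(vx,vy,ωz)=(0.1275, -0.2325, -0.1833), dt=1.2 → body Δ=(0.1212, -0.2935, -0.2200) → world pose (0.1212, -0.2935, -0.2200)
step 2: ξ=(vx,vy,ωz)=(-0.0825, -0.1275, -0.0833), dt=2.0 → body Δ=(-0.1854, -0.2401, -0.1667) → world pose (-0.1122, -0.4874, -0.3867)
step 3: ξ=(vx,vy,ωz)=(-0.2475, 0.0825, -0.1500), dt=1.2 → body Δ=(-0.2865, 0.1251, -0.1800) → world pose (-0.3303, -0.2634, -0.5667)
step 4: ξ=(vx,vy,ωz)=(0.2850, 0.1200, 0.1333), dt=2.0 → body Δ=(0.5315, 0.3127, 0.2667) → world pose (0.2859, -0.2849, -0.3000)
step 5: ξ=(vx,vy,ωz)=(0.1050, 0.1200, 0.4333), dt=2.0 → body Δ=(0.0870, 0.2965, 0.8667) → world pose (0.4567, -0.0273, 0.5667)

(0.4567, -0.0273, 0.5667)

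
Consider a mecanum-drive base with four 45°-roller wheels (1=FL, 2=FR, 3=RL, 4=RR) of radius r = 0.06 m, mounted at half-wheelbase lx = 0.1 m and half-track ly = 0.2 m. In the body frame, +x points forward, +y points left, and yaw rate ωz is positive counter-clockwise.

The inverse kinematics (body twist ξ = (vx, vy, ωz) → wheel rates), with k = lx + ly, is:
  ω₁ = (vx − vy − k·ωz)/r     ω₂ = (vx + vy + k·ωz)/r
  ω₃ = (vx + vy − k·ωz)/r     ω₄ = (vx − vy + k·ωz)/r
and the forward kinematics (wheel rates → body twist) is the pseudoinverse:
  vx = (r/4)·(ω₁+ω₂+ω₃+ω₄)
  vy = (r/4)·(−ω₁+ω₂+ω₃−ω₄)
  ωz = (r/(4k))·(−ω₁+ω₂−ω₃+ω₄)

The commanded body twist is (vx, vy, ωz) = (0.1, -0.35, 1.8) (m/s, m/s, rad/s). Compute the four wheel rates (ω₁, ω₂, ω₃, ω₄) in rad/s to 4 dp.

k = lx + ly = 0.1 + 0.2 = 0.3000;  k·ωz = 0.3000·1.8 = 0.5400
ω₁ (FL) = (vx − vy − k·ωz)/r = -0.0900/0.06 = -1.5000
ω₂ (FR) = (vx + vy + k·ωz)/r = 0.2900/0.06 = 4.8333
ω₃ (RL) = (vx + vy − k·ωz)/r = -0.7900/0.06 = -13.1667
ω₄ (RR) = (vx − vy + k·ωz)/r = 0.9900/0.06 = 16.5000

(-1.5000, 4.8333, -13.1667, 16.5000)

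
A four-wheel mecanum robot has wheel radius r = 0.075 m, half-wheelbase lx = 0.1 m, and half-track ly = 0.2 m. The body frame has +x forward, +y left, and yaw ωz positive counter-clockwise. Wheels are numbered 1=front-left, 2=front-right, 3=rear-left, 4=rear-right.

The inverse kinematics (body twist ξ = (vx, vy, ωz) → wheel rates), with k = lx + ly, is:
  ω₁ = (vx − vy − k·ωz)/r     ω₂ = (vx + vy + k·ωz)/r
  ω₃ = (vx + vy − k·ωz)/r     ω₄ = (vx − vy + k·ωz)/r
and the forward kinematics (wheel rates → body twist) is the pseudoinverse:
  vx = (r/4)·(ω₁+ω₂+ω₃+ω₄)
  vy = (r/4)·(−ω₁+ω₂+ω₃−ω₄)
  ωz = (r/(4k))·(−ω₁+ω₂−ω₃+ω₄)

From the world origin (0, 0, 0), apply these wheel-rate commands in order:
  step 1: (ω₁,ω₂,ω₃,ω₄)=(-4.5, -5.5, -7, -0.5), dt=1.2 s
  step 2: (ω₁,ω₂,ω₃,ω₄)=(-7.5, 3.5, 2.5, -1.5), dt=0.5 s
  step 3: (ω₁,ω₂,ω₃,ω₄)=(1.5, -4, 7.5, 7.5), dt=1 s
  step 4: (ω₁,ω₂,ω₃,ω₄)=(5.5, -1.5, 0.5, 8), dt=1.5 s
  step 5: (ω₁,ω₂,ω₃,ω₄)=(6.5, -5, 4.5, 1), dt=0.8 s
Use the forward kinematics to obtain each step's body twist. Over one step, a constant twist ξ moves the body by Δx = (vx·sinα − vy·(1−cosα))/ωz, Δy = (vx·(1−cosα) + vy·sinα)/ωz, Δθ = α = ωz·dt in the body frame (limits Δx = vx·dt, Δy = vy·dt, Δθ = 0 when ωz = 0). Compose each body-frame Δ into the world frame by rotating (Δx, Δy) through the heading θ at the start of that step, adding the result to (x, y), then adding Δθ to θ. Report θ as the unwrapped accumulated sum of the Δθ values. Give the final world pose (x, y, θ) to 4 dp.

step 1: ξ=(vx,vy,ωz)=(-0.3281, -0.1406, 0.3437), dt=1.2 → body Δ=(-0.3484, -0.2441, 0.4125) → world pose (-0.3484, -0.2441, 0.4125)
step 2: ξ=(vx,vy,ωz)=(-0.0562, 0.2812, 0.4375), dt=0.5 → body Δ=(-0.0432, 0.1364, 0.2187) → world pose (-0.4427, -0.1364, 0.6312)
step 3: ξ=(vx,vy,ωz)=(0.2344, -0.1031, -0.3437), dt=1.0 → body Δ=(0.2122, -0.1410, -0.3437) → world pose (-0.1881, -0.1250, 0.2875)
step 4: ξ=(vx,vy,ωz)=(0.2344, -0.2719, 0.0312), dt=1.5 → body Δ=(0.3610, -0.3994, 0.0469) → world pose (0.2713, -0.4056, 0.3344)
step 5: ξ=(vx,vy,ωz)=(0.1312, -0.1500, -0.9375), dt=0.8 → body Δ=(0.0525, -0.1466, -0.7500) → world pose (0.3690, -0.5269, -0.4156)

(0.3690, -0.5269, -0.4156)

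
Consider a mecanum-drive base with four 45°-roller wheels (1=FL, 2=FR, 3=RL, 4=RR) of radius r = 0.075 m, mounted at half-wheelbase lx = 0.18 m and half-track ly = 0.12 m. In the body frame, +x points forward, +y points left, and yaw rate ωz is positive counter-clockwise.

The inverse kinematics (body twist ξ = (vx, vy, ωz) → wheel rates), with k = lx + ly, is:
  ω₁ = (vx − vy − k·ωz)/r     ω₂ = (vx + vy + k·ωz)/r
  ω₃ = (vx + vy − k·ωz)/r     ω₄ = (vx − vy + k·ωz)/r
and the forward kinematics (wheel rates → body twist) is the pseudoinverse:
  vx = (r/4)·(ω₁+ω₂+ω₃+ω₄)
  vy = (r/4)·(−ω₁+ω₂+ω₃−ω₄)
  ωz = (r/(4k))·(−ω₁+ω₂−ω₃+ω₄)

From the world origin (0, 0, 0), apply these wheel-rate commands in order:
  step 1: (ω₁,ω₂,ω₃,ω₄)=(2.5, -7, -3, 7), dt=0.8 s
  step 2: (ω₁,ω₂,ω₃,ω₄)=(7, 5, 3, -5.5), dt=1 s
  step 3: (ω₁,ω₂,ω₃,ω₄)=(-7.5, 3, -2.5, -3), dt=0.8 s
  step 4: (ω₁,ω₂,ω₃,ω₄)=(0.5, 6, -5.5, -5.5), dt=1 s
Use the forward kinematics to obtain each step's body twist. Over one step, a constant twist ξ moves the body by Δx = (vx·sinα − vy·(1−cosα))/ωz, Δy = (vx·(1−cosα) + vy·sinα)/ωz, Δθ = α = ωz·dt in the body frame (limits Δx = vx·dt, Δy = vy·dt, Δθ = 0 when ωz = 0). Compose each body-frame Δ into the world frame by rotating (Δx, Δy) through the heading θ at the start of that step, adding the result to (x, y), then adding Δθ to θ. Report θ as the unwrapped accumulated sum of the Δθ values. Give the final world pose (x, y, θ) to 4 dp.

(0.0338, 0.0754, 0.2125)

step 1: ξ=(vx,vy,ωz)=(-0.0094, -0.3656, 0.0312), dt=0.8 → body Δ=(-0.0038, -0.2926, 0.0250) → world pose (-0.0038, -0.2926, 0.0250)
step 2: ξ=(vx,vy,ωz)=(0.1781, 0.1219, -0.6562), dt=1.0 → body Δ=(0.2042, 0.0569, -0.6562) → world pose (0.1989, -0.2305, -0.6312)
step 3: ξ=(vx,vy,ωz)=(-0.1875, 0.2062, 0.6250), dt=0.8 → body Δ=(-0.1842, 0.1215, 0.5000) → world pose (0.1218, -0.0237, -0.1312)
step 4: ξ=(vx,vy,ωz)=(-0.0844, 0.1031, 0.3438), dt=1.0 → body Δ=(-0.1003, 0.0867, 0.3438) → world pose (0.0338, 0.0754, 0.2125)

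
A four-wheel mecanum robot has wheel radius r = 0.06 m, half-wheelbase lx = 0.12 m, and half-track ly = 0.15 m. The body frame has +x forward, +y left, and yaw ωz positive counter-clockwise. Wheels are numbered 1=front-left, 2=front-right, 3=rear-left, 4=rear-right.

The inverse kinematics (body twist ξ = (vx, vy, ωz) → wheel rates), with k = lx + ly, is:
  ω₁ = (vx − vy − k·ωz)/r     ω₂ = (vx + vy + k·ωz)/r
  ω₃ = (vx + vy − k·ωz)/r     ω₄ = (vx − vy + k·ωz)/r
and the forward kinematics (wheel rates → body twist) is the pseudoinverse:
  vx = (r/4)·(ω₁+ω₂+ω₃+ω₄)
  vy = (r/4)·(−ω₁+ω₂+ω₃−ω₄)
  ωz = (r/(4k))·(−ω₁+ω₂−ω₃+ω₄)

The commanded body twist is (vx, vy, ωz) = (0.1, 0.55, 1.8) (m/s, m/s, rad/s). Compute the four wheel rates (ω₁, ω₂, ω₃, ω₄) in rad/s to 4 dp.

(-15.6000, 18.9333, 2.7333, 0.6000)

k = lx + ly = 0.12 + 0.15 = 0.2700;  k·ωz = 0.2700·1.8 = 0.4860
ω₁ (FL) = (vx − vy − k·ωz)/r = -0.9360/0.06 = -15.6000
ω₂ (FR) = (vx + vy + k·ωz)/r = 1.1360/0.06 = 18.9333
ω₃ (RL) = (vx + vy − k·ωz)/r = 0.1640/0.06 = 2.7333
ω₄ (RR) = (vx − vy + k·ωz)/r = 0.0360/0.06 = 0.6000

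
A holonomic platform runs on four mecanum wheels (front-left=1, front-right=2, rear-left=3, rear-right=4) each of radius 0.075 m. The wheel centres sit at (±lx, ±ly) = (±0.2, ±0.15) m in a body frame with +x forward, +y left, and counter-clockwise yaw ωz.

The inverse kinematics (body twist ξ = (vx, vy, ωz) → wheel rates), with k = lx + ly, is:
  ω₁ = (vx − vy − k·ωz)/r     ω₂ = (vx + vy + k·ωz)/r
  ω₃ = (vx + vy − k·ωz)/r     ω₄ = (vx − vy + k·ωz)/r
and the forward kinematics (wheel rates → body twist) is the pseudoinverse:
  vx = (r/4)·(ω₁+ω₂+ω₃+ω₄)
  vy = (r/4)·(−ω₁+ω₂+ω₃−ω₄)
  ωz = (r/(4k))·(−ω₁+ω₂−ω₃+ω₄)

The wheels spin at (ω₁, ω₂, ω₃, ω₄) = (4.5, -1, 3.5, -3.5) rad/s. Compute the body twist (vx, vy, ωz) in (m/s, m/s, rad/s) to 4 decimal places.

(0.0656, 0.0281, -0.6696)

k = lx + ly = 0.2 + 0.15 = 0.3500
ω₁+ω₂+ω₃+ω₄ = 3.5000  →  vx = (0.075/4)·3.5000 = 0.0656
−ω₁+ω₂+ω₃−ω₄ = 1.5000  →  vy = (0.075/4)·1.5000 = 0.0281
−ω₁+ω₂−ω₃+ω₄ = -12.5000  →  ωz = (0.075/1.4000)·-12.5000 = -0.6696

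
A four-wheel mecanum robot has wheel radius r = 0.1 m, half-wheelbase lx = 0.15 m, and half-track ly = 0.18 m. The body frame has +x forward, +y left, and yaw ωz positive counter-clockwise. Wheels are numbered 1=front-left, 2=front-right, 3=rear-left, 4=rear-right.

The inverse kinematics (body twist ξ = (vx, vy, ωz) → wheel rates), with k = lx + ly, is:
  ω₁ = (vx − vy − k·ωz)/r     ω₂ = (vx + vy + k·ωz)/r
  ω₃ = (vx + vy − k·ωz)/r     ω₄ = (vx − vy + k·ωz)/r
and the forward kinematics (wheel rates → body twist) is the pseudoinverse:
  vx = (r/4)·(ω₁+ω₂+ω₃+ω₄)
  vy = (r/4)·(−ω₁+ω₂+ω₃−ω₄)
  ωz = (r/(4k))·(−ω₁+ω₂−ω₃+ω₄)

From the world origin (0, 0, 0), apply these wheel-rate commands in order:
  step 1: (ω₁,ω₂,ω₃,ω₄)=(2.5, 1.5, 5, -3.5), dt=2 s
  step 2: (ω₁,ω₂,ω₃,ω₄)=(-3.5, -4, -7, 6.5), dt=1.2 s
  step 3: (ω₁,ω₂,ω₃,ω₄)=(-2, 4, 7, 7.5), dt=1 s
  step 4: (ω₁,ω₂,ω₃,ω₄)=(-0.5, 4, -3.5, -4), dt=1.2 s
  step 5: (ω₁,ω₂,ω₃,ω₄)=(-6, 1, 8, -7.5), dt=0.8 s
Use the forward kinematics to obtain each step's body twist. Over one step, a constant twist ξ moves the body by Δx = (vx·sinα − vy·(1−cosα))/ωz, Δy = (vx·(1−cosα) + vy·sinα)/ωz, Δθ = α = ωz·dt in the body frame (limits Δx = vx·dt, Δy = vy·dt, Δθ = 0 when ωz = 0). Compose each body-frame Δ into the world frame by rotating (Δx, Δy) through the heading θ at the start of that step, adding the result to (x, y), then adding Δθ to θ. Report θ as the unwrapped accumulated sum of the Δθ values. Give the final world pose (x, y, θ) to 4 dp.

step 1: ξ=(vx,vy,ωz)=(0.1375, 0.1875, -0.7197), dt=2.0 → body Δ=(0.4158, 0.0923, -1.4394) → world pose (0.4158, 0.0923, -1.4394)
step 2: ξ=(vx,vy,ωz)=(-0.2000, -0.3500, 0.9848), dt=1.2 → body Δ=(0.0327, -0.4549, 1.1818) → world pose (-0.0309, 0.0002, -0.2576)
step 3: ξ=(vx,vy,ωz)=(0.4125, 0.1375, 0.4924), dt=1.0 → body Δ=(0.3629, 0.2315, 0.4924) → world pose (0.3790, 0.1317, 0.2348)
step 4: ξ=(vx,vy,ωz)=(-0.1000, 0.1250, 0.3030), dt=1.2 → body Δ=(-0.1443, 0.1251, 0.3636) → world pose (0.2095, 0.2198, 0.5985)
step 5: ξ=(vx,vy,ωz)=(-0.1125, 0.5625, -0.6439), dt=0.8 → body Δ=(0.0273, 0.4530, -0.5152) → world pose (-0.0232, 0.6095, 0.0833)

(-0.0232, 0.6095, 0.0833)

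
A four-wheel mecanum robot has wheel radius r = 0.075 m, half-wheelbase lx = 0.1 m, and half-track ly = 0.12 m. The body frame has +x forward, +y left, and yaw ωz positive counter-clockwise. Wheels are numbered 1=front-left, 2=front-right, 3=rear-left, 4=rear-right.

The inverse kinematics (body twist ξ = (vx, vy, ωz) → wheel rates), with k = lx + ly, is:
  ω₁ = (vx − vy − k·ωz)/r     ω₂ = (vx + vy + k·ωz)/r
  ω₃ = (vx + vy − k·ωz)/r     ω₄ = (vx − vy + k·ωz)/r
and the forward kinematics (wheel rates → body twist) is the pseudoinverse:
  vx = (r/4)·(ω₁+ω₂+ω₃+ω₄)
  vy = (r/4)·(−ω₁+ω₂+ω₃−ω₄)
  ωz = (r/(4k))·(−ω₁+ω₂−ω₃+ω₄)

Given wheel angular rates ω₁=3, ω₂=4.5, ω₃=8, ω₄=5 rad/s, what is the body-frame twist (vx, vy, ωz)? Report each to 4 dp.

k = lx + ly = 0.1 + 0.12 = 0.2200
ω₁+ω₂+ω₃+ω₄ = 20.5000  →  vx = (0.075/4)·20.5000 = 0.3844
−ω₁+ω₂+ω₃−ω₄ = 4.5000  →  vy = (0.075/4)·4.5000 = 0.0844
−ω₁+ω₂−ω₃+ω₄ = -1.5000  →  ωz = (0.075/0.8800)·-1.5000 = -0.1278

(0.3844, 0.0844, -0.1278)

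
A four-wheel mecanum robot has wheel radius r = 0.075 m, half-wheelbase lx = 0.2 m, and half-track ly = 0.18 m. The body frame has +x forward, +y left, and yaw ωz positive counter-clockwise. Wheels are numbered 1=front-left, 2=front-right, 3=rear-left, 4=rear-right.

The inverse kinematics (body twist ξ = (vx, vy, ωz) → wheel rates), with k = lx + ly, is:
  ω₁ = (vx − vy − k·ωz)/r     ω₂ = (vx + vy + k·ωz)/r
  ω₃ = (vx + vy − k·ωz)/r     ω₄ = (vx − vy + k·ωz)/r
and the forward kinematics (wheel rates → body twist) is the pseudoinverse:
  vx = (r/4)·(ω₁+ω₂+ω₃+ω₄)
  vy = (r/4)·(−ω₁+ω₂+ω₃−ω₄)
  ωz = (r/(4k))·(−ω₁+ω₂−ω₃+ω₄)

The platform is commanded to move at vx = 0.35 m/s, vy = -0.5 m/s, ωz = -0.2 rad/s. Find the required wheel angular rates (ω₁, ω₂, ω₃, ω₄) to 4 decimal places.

(12.3467, -3.0133, -0.9867, 10.3200)

k = lx + ly = 0.2 + 0.18 = 0.3800;  k·ωz = 0.3800·-0.2 = -0.0760
ω₁ (FL) = (vx − vy − k·ωz)/r = 0.9260/0.075 = 12.3467
ω₂ (FR) = (vx + vy + k·ωz)/r = -0.2260/0.075 = -3.0133
ω₃ (RL) = (vx + vy − k·ωz)/r = -0.0740/0.075 = -0.9867
ω₄ (RR) = (vx − vy + k·ωz)/r = 0.7740/0.075 = 10.3200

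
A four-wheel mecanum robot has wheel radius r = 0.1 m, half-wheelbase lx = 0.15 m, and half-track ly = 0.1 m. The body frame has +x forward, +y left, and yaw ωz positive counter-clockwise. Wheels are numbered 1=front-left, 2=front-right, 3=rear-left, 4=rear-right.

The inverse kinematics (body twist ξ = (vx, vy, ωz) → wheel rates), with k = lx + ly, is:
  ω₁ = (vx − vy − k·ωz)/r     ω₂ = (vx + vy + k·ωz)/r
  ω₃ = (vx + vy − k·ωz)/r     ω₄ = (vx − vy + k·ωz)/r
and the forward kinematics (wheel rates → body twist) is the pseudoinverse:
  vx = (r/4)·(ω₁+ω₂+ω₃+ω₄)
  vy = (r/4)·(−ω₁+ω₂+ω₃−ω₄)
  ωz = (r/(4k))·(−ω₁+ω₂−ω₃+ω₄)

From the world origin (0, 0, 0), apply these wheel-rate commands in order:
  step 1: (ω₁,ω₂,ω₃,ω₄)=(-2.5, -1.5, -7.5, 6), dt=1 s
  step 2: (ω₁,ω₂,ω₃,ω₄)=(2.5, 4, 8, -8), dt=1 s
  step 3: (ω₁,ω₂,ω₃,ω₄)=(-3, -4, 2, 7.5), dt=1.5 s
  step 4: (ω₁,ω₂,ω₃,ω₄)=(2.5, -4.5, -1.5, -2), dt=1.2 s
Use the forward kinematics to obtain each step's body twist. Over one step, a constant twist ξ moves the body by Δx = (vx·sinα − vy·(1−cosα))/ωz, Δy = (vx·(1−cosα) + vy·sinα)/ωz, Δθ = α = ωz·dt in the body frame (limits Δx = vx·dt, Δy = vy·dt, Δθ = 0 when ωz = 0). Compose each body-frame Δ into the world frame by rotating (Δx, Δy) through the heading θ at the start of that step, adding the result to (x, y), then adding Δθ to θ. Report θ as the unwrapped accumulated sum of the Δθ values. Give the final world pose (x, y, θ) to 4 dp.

(-0.0061, -0.3138, -0.2250)

step 1: ξ=(vx,vy,ωz)=(-0.1375, -0.3125, 1.4500), dt=1.0 → body Δ=(0.0954, -0.2973, 1.4500) → world pose (0.0954, -0.2973, 1.4500)
step 2: ξ=(vx,vy,ωz)=(0.1625, 0.4375, -1.4500), dt=1.0 → body Δ=(0.3766, 0.2010, -1.4500) → world pose (-0.0587, 0.1007, 0.0000)
step 3: ξ=(vx,vy,ωz)=(0.0625, -0.1625, 0.4500), dt=1.5 → body Δ=(0.1660, -0.1952, 0.6750) → world pose (0.1073, -0.0945, 0.6750)
step 4: ξ=(vx,vy,ωz)=(-0.1375, -0.1625, -0.7500), dt=1.2 → body Δ=(-0.2256, -0.1003, -0.9000) → world pose (-0.0061, -0.3138, -0.2250)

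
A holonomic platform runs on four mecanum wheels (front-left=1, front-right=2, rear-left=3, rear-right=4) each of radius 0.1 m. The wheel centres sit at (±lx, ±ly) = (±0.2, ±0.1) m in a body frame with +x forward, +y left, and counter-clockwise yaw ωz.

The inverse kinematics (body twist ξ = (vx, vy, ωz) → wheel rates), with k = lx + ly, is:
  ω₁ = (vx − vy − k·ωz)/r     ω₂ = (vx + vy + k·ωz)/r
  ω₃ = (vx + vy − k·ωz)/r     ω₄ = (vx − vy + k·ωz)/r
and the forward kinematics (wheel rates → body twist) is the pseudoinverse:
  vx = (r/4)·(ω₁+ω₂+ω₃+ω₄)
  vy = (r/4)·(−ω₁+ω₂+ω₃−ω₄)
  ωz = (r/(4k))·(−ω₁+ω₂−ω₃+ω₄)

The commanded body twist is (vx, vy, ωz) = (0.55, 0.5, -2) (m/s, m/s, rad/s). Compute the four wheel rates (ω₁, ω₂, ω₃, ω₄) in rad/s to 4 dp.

(6.5000, 4.5000, 16.5000, -5.5000)

k = lx + ly = 0.2 + 0.1 = 0.3000;  k·ωz = 0.3000·-2 = -0.6000
ω₁ (FL) = (vx − vy − k·ωz)/r = 0.6500/0.1 = 6.5000
ω₂ (FR) = (vx + vy + k·ωz)/r = 0.4500/0.1 = 4.5000
ω₃ (RL) = (vx + vy − k·ωz)/r = 1.6500/0.1 = 16.5000
ω₄ (RR) = (vx − vy + k·ωz)/r = -0.5500/0.1 = -5.5000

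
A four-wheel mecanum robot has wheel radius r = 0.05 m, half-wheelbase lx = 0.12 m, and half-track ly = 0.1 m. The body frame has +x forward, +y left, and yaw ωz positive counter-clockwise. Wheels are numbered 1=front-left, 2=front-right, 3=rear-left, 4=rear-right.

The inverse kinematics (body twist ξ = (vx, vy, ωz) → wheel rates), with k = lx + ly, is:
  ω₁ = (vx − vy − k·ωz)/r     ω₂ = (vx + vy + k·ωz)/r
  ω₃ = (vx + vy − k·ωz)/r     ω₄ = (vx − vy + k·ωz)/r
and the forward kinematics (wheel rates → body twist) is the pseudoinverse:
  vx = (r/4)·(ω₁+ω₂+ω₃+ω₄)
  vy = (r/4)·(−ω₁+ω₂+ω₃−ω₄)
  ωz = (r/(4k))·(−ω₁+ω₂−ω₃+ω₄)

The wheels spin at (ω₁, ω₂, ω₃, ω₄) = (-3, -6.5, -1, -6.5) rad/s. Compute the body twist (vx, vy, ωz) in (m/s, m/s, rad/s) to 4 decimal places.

k = lx + ly = 0.12 + 0.1 = 0.2200
ω₁+ω₂+ω₃+ω₄ = -17.0000  →  vx = (0.05/4)·-17.0000 = -0.2125
−ω₁+ω₂+ω₃−ω₄ = 2.0000  →  vy = (0.05/4)·2.0000 = 0.0250
−ω₁+ω₂−ω₃+ω₄ = -9.0000  →  ωz = (0.05/0.8800)·-9.0000 = -0.5114

(-0.2125, 0.0250, -0.5114)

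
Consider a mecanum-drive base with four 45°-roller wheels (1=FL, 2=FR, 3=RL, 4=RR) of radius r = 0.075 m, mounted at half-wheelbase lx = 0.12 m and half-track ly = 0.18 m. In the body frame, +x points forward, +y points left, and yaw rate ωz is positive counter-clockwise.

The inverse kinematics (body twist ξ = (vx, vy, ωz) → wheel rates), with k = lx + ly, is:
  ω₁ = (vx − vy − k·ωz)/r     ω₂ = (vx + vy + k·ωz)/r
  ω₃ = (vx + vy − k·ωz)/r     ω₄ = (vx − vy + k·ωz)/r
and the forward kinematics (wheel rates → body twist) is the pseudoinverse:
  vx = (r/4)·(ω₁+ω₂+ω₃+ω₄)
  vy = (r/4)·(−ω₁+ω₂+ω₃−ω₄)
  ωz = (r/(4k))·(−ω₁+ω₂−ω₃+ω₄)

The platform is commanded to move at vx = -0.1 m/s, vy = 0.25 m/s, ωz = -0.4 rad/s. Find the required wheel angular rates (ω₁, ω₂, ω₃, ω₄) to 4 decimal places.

k = lx + ly = 0.12 + 0.18 = 0.3000;  k·ωz = 0.3000·-0.4 = -0.1200
ω₁ (FL) = (vx − vy − k·ωz)/r = -0.2300/0.075 = -3.0667
ω₂ (FR) = (vx + vy + k·ωz)/r = 0.0300/0.075 = 0.4000
ω₃ (RL) = (vx + vy − k·ωz)/r = 0.2700/0.075 = 3.6000
ω₄ (RR) = (vx − vy + k·ωz)/r = -0.4700/0.075 = -6.2667

(-3.0667, 0.4000, 3.6000, -6.2667)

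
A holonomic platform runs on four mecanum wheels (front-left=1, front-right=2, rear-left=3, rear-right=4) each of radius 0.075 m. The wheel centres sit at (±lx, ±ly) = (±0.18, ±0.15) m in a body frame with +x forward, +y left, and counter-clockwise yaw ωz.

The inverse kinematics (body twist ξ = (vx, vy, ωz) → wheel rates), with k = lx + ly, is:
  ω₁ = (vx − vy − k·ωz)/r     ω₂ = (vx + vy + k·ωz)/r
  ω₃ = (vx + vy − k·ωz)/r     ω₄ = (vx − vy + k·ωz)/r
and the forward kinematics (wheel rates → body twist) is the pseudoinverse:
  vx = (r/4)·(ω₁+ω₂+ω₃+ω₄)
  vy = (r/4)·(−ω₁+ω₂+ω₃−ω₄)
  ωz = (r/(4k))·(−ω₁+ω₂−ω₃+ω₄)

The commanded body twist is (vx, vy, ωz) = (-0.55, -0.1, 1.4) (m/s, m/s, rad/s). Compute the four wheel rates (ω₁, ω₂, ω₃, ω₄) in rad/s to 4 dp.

(-12.1600, -2.5067, -14.8267, 0.1600)

k = lx + ly = 0.18 + 0.15 = 0.3300;  k·ωz = 0.3300·1.4 = 0.4620
ω₁ (FL) = (vx − vy − k·ωz)/r = -0.9120/0.075 = -12.1600
ω₂ (FR) = (vx + vy + k·ωz)/r = -0.1880/0.075 = -2.5067
ω₃ (RL) = (vx + vy − k·ωz)/r = -1.1120/0.075 = -14.8267
ω₄ (RR) = (vx − vy + k·ωz)/r = 0.0120/0.075 = 0.1600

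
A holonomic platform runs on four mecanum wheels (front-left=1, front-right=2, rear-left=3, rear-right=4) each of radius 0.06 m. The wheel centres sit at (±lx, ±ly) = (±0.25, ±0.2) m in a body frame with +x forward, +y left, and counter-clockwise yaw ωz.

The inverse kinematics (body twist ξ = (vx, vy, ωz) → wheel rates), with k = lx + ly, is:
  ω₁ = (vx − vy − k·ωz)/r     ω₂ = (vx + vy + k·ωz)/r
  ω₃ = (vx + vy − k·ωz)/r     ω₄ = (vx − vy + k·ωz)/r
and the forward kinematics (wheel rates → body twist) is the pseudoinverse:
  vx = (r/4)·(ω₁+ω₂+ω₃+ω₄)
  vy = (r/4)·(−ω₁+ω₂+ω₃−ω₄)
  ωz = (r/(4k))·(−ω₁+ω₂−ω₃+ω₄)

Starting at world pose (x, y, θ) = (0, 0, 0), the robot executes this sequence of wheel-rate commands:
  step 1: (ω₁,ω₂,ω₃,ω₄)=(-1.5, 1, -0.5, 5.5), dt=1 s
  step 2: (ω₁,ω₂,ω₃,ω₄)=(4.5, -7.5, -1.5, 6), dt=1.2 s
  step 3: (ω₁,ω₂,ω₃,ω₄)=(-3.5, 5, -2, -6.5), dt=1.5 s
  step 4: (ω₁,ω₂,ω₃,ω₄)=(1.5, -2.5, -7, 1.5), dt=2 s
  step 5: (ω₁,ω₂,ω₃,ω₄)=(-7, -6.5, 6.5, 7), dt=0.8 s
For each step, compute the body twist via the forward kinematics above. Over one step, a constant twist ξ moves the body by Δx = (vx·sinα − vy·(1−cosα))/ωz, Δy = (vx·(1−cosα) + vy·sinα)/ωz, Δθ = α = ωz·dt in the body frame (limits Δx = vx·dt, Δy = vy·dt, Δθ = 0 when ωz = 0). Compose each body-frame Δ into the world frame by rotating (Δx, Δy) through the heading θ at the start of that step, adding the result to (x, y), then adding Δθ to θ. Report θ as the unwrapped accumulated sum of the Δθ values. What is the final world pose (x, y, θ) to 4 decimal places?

step 1: ξ=(vx,vy,ωz)=(0.0675, -0.0525, 0.2833), dt=1.0 → body Δ=(0.0740, -0.0423, 0.2833) → world pose (0.0740, -0.0423, 0.2833)
step 2: ξ=(vx,vy,ωz)=(0.0225, -0.2925, -0.1500), dt=1.2 → body Δ=(-0.0047, -0.3515, -0.1800) → world pose (0.1678, -0.3811, 0.1033)
step 3: ξ=(vx,vy,ωz)=(-0.1050, 0.1950, 0.1333), dt=1.5 → body Δ=(-0.1856, 0.2749, 0.2000) → world pose (-0.0452, -0.1269, 0.3033)
step 4: ξ=(vx,vy,ωz)=(-0.0975, -0.1875, 0.1500), dt=2.0 → body Δ=(-0.1363, -0.3984, 0.3000) → world pose (-0.0562, -0.5478, 0.6033)
step 5: ξ=(vx,vy,ωz)=(0.0000, 0.0000, 0.0333), dt=0.8 → body Δ=(0.0000, 0.0000, 0.0267) → world pose (-0.0562, -0.5478, 0.6300)

(-0.0562, -0.5478, 0.6300)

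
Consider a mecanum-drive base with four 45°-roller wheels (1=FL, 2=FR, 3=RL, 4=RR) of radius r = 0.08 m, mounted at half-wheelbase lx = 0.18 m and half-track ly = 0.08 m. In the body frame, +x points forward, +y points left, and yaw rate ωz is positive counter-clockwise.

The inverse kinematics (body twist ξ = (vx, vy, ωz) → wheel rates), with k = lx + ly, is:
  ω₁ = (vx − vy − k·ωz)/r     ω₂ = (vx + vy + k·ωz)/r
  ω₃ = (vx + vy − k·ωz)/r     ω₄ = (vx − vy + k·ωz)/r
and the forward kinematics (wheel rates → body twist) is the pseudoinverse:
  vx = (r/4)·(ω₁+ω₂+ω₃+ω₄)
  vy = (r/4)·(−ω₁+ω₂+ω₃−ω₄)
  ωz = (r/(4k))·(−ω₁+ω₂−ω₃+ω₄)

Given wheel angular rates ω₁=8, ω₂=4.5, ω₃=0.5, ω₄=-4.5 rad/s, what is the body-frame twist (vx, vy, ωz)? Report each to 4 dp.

(0.1700, 0.0300, -0.6538)

k = lx + ly = 0.18 + 0.08 = 0.2600
ω₁+ω₂+ω₃+ω₄ = 8.5000  →  vx = (0.08/4)·8.5000 = 0.1700
−ω₁+ω₂+ω₃−ω₄ = 1.5000  →  vy = (0.08/4)·1.5000 = 0.0300
−ω₁+ω₂−ω₃+ω₄ = -8.5000  →  ωz = (0.08/1.0400)·-8.5000 = -0.6538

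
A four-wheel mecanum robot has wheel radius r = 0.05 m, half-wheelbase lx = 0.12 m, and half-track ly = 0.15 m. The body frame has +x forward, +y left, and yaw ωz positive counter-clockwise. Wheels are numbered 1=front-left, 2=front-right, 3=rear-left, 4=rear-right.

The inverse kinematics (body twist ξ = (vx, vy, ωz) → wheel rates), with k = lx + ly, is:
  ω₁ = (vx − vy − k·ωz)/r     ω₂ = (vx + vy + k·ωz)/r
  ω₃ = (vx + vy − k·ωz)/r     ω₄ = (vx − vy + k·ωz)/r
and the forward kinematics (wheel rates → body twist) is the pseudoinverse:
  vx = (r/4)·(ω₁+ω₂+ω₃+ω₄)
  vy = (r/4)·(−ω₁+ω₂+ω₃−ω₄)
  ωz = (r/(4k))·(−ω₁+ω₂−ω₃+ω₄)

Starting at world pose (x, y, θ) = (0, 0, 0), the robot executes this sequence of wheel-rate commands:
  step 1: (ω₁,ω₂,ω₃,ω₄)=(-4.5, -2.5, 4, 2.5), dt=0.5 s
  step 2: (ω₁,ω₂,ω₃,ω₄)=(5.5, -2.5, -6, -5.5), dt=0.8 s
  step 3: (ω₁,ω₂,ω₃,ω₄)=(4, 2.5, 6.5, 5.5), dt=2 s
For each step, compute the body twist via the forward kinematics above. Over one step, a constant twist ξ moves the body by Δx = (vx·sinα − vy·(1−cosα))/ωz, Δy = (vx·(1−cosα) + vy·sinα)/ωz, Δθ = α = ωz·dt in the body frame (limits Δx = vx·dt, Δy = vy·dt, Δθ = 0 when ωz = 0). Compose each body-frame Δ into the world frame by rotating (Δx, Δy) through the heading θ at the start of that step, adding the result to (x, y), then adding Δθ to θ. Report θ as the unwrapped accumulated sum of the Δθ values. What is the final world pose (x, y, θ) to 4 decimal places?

step 1: ξ=(vx,vy,ωz)=(-0.0062, 0.0438, 0.0231), dt=0.5 → body Δ=(-0.0033, 0.0219, 0.0116) → world pose (-0.0033, 0.0219, 0.0116)
step 2: ξ=(vx,vy,ωz)=(-0.1063, -0.1063, -0.3472), dt=0.8 → body Δ=(-0.0956, -0.0722, -0.2778) → world pose (-0.0981, -0.0514, -0.2662)
step 3: ξ=(vx,vy,ωz)=(0.2313, -0.0063, -0.1157), dt=2.0 → body Δ=(0.4569, -0.0657, -0.2315) → world pose (0.3255, -0.2350, -0.4977)

(0.3255, -0.2350, -0.4977)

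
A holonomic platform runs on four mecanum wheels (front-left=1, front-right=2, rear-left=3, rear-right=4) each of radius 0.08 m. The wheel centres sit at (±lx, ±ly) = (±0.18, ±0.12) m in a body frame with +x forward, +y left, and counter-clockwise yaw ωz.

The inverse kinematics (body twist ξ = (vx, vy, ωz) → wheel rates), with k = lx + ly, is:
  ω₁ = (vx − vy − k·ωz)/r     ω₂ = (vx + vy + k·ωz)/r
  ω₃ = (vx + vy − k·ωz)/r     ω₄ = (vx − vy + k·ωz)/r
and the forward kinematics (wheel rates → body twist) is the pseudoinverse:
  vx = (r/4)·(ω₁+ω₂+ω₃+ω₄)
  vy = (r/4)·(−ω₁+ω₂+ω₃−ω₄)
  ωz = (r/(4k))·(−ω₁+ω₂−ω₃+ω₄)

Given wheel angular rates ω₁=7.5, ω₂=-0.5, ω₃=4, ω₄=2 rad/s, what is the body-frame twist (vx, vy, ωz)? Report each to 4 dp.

(0.2600, -0.1200, -0.6667)

k = lx + ly = 0.18 + 0.12 = 0.3000
ω₁+ω₂+ω₃+ω₄ = 13.0000  →  vx = (0.08/4)·13.0000 = 0.2600
−ω₁+ω₂+ω₃−ω₄ = -6.0000  →  vy = (0.08/4)·-6.0000 = -0.1200
−ω₁+ω₂−ω₃+ω₄ = -10.0000  →  ωz = (0.08/1.2000)·-10.0000 = -0.6667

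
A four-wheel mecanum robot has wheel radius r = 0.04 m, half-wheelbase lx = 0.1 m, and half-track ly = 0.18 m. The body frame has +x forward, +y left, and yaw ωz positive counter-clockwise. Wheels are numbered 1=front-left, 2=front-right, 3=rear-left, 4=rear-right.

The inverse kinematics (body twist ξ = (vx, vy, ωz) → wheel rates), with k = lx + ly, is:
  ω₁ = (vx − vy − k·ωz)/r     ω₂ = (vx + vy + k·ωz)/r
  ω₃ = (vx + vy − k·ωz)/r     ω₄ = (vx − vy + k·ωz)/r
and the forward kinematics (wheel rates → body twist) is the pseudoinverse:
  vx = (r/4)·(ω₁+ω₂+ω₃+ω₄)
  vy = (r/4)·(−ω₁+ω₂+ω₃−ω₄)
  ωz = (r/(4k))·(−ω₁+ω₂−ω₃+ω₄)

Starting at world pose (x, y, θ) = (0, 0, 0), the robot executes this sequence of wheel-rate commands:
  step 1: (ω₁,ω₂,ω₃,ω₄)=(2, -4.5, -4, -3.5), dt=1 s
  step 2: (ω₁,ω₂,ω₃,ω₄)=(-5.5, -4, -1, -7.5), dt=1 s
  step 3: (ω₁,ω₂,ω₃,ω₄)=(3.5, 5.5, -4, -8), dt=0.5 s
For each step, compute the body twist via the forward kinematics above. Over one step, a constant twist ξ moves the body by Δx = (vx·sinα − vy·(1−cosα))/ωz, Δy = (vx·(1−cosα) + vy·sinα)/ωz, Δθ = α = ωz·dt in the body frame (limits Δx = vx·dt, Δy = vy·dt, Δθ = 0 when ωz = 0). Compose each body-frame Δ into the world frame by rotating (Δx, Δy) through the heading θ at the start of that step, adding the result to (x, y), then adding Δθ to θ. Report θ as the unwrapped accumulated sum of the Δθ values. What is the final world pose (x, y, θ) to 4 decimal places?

step 1: ξ=(vx,vy,ωz)=(-0.1000, -0.0700, -0.2143), dt=1.0 → body Δ=(-0.1067, -0.0588, -0.2143) → world pose (-0.1067, -0.0588, -0.2143)
step 2: ξ=(vx,vy,ωz)=(-0.1800, 0.0800, -0.1786), dt=1.0 → body Δ=(-0.1719, 0.0956, -0.1786) → world pose (-0.2544, 0.0712, -0.3929)
step 3: ξ=(vx,vy,ωz)=(-0.0300, 0.0600, -0.0714), dt=0.5 → body Δ=(-0.0145, 0.0303, -0.0357) → world pose (-0.2561, 0.1047, -0.4286)

(-0.2561, 0.1047, -0.4286)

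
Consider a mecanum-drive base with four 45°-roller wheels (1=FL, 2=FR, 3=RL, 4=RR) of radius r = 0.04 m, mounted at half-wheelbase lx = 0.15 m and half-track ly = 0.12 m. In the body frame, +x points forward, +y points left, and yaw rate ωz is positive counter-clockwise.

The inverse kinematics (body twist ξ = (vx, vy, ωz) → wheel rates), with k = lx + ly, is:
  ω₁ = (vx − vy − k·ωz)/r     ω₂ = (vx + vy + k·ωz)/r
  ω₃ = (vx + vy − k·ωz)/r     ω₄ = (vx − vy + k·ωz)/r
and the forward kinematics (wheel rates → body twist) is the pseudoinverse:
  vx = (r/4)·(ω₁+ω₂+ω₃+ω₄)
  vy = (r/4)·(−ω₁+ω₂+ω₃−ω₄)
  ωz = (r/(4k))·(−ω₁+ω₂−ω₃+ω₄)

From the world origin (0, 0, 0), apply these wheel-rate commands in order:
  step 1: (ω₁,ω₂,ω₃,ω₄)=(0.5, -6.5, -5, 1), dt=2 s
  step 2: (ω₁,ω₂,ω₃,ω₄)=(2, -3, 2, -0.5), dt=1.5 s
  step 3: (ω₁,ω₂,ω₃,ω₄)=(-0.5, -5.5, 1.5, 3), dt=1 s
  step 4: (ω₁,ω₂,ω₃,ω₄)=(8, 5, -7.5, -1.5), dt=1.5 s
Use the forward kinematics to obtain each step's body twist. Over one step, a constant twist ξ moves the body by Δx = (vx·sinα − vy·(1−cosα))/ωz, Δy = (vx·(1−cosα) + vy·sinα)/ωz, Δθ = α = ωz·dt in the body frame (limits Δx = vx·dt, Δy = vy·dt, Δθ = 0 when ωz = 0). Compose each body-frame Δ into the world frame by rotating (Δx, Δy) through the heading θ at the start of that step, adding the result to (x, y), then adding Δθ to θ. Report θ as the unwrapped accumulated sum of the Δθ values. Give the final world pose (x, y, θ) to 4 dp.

(-0.2772, -0.4840, -0.4537)

step 1: ξ=(vx,vy,ωz)=(-0.1000, -0.1300, -0.0370), dt=2.0 → body Δ=(-0.2094, -0.2524, -0.0741) → world pose (-0.2094, -0.2524, -0.0741)
step 2: ξ=(vx,vy,ωz)=(0.0050, -0.0250, -0.2778), dt=1.5 → body Δ=(-0.0004, -0.0380, -0.4167) → world pose (-0.2127, -0.2902, -0.4907)
step 3: ξ=(vx,vy,ωz)=(-0.0150, -0.0650, -0.1296), dt=1.0 → body Δ=(-0.0192, -0.0638, -0.1296) → world pose (-0.2597, -0.3375, -0.6204)
step 4: ξ=(vx,vy,ωz)=(0.0400, -0.0900, 0.1111), dt=1.5 → body Δ=(0.0709, -0.1294, 0.1667) → world pose (-0.2772, -0.4840, -0.4537)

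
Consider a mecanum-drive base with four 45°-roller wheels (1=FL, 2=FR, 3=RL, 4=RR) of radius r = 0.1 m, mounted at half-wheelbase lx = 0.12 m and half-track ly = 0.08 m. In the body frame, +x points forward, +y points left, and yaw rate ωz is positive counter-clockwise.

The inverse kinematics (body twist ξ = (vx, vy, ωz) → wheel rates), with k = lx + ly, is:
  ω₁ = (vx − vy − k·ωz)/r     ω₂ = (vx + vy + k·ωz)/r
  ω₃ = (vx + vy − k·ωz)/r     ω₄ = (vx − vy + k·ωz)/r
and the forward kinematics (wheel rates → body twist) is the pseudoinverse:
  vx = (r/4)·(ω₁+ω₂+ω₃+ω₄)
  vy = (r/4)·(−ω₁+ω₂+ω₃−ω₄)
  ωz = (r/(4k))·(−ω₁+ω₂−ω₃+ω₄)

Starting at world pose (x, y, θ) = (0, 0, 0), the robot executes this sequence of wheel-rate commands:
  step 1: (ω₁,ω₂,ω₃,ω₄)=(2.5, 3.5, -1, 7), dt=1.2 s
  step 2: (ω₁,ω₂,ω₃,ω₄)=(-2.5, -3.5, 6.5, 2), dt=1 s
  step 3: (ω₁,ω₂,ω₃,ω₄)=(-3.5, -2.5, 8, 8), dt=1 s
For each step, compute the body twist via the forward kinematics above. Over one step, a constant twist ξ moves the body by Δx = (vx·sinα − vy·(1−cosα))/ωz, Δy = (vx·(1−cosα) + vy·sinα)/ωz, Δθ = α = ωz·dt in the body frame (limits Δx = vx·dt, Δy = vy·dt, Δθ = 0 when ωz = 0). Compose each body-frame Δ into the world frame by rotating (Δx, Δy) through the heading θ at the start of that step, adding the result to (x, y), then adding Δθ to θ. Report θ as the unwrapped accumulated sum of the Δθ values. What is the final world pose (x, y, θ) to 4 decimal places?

step 1: ξ=(vx,vy,ωz)=(0.3000, -0.1750, 1.1250), dt=1.2 → body Δ=(0.3817, 0.0565, 1.3500) → world pose (0.3817, 0.0565, 1.3500)
step 2: ξ=(vx,vy,ωz)=(0.0625, 0.0875, -0.6875), dt=1.0 → body Δ=(0.0866, 0.0601, -0.6875) → world pose (0.3420, 0.1542, 0.6625)
step 3: ξ=(vx,vy,ωz)=(0.2500, 0.0250, 0.1250), dt=1.0 → body Δ=(0.2478, 0.0405, 0.1250) → world pose (0.5124, 0.3385, 0.7875)

(0.5124, 0.3385, 0.7875)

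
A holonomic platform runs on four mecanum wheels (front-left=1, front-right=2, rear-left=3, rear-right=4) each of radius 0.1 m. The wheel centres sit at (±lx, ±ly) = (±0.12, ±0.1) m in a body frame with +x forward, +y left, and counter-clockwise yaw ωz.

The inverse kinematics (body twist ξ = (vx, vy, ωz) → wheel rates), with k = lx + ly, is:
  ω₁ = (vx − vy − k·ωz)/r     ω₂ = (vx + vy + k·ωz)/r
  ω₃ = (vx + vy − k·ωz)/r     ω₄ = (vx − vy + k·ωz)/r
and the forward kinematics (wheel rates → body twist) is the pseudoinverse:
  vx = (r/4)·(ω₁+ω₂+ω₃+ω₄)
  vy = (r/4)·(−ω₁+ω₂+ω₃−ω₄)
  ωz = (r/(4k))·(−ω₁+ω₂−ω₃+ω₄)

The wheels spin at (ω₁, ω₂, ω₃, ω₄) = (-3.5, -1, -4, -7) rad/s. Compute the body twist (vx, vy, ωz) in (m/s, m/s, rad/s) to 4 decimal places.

(-0.3875, 0.1375, -0.0568)

k = lx + ly = 0.12 + 0.1 = 0.2200
ω₁+ω₂+ω₃+ω₄ = -15.5000  →  vx = (0.1/4)·-15.5000 = -0.3875
−ω₁+ω₂+ω₃−ω₄ = 5.5000  →  vy = (0.1/4)·5.5000 = 0.1375
−ω₁+ω₂−ω₃+ω₄ = -0.5000  →  ωz = (0.1/0.8800)·-0.5000 = -0.0568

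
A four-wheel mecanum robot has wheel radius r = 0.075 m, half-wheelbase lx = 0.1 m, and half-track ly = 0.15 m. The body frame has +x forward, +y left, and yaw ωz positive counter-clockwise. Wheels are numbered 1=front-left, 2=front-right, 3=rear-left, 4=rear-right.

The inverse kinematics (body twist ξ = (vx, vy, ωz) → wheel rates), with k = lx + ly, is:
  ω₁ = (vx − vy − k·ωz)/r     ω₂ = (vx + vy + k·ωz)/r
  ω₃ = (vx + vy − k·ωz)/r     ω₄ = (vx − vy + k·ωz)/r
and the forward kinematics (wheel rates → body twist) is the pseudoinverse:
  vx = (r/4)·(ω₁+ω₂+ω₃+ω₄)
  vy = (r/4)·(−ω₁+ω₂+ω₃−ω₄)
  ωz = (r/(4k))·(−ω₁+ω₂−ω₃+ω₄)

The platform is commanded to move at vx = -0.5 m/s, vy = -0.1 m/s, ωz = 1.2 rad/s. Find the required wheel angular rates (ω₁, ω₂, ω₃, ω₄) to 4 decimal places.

(-9.3333, -4.0000, -12.0000, -1.3333)

k = lx + ly = 0.1 + 0.15 = 0.2500;  k·ωz = 0.2500·1.2 = 0.3000
ω₁ (FL) = (vx − vy − k·ωz)/r = -0.7000/0.075 = -9.3333
ω₂ (FR) = (vx + vy + k·ωz)/r = -0.3000/0.075 = -4.0000
ω₃ (RL) = (vx + vy − k·ωz)/r = -0.9000/0.075 = -12.0000
ω₄ (RR) = (vx − vy + k·ωz)/r = -0.1000/0.075 = -1.3333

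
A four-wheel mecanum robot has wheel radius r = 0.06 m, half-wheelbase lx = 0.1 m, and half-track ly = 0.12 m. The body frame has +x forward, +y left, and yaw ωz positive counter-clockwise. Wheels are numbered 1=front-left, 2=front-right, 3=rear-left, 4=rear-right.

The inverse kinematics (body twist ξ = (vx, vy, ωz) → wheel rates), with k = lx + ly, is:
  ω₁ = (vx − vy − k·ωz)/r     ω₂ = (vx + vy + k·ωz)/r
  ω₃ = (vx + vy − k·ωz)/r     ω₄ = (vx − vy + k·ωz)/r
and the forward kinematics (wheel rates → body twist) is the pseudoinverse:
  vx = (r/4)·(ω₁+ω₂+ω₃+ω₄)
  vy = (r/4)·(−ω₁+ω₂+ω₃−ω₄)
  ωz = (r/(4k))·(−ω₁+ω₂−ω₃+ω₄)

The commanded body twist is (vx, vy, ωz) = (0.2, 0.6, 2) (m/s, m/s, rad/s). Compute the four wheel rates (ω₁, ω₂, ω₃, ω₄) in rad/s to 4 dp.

(-14.0000, 20.6667, 6.0000, 0.6667)

k = lx + ly = 0.1 + 0.12 = 0.2200;  k·ωz = 0.2200·2 = 0.4400
ω₁ (FL) = (vx − vy − k·ωz)/r = -0.8400/0.06 = -14.0000
ω₂ (FR) = (vx + vy + k·ωz)/r = 1.2400/0.06 = 20.6667
ω₃ (RL) = (vx + vy − k·ωz)/r = 0.3600/0.06 = 6.0000
ω₄ (RR) = (vx − vy + k·ωz)/r = 0.0400/0.06 = 0.6667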